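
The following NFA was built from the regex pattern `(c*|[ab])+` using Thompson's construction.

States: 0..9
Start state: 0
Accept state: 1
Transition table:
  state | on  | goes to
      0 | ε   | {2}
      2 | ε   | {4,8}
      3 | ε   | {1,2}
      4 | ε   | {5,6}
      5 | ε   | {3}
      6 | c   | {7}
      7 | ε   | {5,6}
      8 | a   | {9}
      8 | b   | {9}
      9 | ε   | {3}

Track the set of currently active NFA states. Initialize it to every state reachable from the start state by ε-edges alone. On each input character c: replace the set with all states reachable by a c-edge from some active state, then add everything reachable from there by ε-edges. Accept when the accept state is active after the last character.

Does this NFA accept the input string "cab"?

initial (ε-close {0}): {0,1,2,3,4,5,6,8}
'c' @ 1: {1,2,3,4,5,6,7,8}  ✓accept
'a' @ 2: {1,2,3,4,5,6,8,9}  ✓accept
'b' @ 3: {1,2,3,4,5,6,8,9}  ✓accept
end set {1,2,3,4,5,6,8,9} — state 1 in

Answer: ACCEPT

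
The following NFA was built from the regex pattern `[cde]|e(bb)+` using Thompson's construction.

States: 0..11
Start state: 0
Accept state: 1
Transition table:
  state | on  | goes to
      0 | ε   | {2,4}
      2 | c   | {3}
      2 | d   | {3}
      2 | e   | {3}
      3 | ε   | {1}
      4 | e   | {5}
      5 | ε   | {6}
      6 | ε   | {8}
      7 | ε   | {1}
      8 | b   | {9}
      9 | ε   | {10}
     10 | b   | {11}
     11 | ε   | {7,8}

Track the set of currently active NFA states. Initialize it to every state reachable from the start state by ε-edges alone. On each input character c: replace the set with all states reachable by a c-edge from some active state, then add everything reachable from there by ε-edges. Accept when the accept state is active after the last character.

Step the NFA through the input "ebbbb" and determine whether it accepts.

initial (ε-close {0}): {0,2,4}
'e' @ 1: {1,3,5,6,8}  [accepting]
'b' @ 2: {9,10}
'b' @ 3: {1,7,8,11}  [accepting]
'b' @ 4: {9,10}
'b' @ 5: {1,7,8,11}  [accepting]
after full input: {1,7,8,11}  (accept=1 in)

Answer: ACCEPT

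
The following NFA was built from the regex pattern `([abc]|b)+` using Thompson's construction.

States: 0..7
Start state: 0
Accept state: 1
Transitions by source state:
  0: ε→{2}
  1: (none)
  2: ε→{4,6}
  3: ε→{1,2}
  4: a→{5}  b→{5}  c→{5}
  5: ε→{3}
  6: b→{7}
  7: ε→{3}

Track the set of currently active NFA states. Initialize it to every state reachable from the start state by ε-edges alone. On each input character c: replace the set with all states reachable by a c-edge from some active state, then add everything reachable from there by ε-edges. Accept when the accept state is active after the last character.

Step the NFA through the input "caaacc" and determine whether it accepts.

initial (ε-close {0}): {0,2,4,6}
'c' @ 1: {1,2,3,4,5,6}  ✓accept
'a' @ 2: {1,2,3,4,5,6}  ✓accept
'a' @ 3: {1,2,3,4,5,6}  ✓accept
'a' @ 4: {1,2,3,4,5,6}  ✓accept
'c' @ 5: {1,2,3,4,5,6}  ✓accept
'c' @ 6: {1,2,3,4,5,6}  ✓accept
after full input: {1,2,3,4,5,6}  (accept=1 in)

Answer: ACCEPT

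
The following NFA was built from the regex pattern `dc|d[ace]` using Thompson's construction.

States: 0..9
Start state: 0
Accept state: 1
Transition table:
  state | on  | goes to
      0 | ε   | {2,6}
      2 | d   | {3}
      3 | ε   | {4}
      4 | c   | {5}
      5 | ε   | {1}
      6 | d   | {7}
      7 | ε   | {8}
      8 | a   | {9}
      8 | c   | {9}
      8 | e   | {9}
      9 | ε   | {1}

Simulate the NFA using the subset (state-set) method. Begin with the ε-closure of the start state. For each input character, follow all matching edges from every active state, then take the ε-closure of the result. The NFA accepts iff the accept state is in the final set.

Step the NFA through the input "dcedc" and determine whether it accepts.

initial (ε-close {0}): {0,2,6}
'd' @ 1: {3,4,7,8}
'c' @ 2: {1,5,9}  ✓accept
'e' @ 3: {}  — no active states
rest 'dc' ignored (set empty)
final: {}; accept 1 not in set

Answer: REJECT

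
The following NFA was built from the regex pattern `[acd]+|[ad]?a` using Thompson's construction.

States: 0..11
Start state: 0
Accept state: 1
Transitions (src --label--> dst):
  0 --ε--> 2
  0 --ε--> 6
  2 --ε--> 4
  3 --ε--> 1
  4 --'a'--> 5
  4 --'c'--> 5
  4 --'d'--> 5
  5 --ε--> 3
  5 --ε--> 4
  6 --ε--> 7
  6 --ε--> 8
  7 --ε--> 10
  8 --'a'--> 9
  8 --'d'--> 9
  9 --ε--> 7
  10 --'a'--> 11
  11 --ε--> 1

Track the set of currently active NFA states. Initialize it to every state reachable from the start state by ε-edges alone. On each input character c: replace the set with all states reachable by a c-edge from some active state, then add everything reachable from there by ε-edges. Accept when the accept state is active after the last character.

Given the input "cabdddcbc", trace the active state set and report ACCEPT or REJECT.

Answer: REJECT

Steps:
start: ε-closure({0}) = {0,2,4,6,7,8,10}
'c' @ 1: {1,3,4,5}  ✓accept
'a' @ 2: {1,3,4,5}  ✓accept
'b' @ 3: {}  — dead — no transitions
rest 'dddcbc' ignored (set empty)
after full input: {}  (accept=1 not in)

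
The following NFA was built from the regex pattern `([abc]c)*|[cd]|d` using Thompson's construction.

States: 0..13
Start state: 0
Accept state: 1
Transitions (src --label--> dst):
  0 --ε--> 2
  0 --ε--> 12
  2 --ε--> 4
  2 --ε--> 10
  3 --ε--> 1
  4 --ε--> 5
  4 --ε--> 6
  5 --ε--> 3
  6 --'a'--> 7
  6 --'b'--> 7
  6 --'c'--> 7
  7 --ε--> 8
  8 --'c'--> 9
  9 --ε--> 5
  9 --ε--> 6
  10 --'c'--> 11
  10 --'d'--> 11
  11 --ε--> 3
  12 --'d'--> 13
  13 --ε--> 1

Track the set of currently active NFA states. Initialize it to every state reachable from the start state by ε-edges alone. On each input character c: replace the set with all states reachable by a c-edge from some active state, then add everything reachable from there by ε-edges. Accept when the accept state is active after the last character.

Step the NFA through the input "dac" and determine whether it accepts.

Answer: REJECT

Trace:
S₀ = ε-closure({0}) = {0,1,2,3,4,5,6,10,12}
'd' @ 1: {1,3,11,13}  [accepting]
'a' @ 2: {}  — no active states
rest 'c' ignored (set empty)
final: {}; accept 1 not in set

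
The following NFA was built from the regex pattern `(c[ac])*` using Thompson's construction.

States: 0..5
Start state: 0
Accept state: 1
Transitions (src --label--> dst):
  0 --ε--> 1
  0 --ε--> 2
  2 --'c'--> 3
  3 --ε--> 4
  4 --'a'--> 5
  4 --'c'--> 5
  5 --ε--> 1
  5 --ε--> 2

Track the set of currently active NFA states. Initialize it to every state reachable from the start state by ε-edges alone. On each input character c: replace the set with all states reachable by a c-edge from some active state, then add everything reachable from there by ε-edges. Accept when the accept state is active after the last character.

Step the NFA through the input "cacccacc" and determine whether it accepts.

Answer: ACCEPT

Trace:
initial (ε-close {0}): {0,1,2}
'c' @ 1: {3,4}
'a' @ 2: {1,2,5}  (accept∈set)
'c' @ 3: {3,4}
'c' @ 4: {1,2,5}  (accept∈set)
'c' @ 5: {3,4}
'a' @ 6: {1,2,5}  (accept∈set)
'c' @ 7: {3,4}
'c' @ 8: {1,2,5}  (accept∈set)
after full input: {1,2,5}  (accept=1 in)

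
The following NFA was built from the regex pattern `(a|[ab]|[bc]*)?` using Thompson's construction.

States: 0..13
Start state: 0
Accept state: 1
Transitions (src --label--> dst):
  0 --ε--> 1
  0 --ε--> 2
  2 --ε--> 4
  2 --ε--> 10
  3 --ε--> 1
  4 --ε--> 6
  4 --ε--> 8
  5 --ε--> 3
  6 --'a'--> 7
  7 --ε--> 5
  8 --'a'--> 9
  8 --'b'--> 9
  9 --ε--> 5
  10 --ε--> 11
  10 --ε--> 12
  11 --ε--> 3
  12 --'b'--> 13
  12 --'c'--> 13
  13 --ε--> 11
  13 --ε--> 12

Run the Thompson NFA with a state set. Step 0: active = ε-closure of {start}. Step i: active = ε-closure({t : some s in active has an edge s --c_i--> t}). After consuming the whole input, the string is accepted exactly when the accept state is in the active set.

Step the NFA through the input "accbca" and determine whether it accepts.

Answer: REJECT

Steps:
S₀ = ε-closure({0}) = {0,1,2,3,4,6,8,10,11,12}
'a' @ 1: {1,3,5,7,9}  [accepting]
'c' @ 2: {}  — dead — no transitions
rest 'cbca' ignored (set empty)
final: {}; accept 1 not in set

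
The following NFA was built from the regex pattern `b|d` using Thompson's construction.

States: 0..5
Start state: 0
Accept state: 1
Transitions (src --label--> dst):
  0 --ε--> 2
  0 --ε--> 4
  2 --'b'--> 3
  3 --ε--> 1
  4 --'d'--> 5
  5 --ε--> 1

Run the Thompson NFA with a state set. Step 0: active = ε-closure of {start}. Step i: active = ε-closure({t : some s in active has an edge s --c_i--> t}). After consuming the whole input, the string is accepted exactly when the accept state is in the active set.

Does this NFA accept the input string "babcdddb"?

Answer: REJECT

Derivation:
start: ε-closure({0}) = {0,2,4}
'b' @ 1: {1,3}  (accept∈set)
'a' @ 2: {}  — state set empty
rest 'bcdddb' ignored (set empty)
after full input: {}  (accept=1 not in)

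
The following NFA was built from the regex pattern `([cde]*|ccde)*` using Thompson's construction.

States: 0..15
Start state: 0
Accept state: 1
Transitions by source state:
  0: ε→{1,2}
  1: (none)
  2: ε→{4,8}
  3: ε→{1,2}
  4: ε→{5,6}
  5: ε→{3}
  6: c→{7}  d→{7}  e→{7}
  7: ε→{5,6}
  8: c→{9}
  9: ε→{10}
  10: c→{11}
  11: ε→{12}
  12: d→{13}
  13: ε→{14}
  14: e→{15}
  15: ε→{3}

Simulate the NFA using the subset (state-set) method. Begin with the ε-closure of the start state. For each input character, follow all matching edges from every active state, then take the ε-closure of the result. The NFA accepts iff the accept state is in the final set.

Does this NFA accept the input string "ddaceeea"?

start: ε-closure({0}) = {0,1,2,3,4,5,6,8}
'd' @ 1: {1,2,3,4,5,6,7,8}  (accept∈set)
'd' @ 2: {1,2,3,4,5,6,7,8}  (accept∈set)
'a' @ 3: {}  — state set empty
rest 'ceeea' ignored (set empty)
end set {} — state 1 not in

Answer: REJECT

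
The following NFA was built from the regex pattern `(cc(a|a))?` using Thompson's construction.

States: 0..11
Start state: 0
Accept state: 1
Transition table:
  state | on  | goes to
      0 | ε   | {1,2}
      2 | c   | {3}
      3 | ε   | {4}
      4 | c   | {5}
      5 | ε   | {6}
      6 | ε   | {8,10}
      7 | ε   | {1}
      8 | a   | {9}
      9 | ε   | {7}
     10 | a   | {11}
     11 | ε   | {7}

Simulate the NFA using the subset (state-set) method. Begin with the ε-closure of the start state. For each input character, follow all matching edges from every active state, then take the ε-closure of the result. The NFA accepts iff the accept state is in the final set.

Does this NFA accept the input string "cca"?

start: ε-closure({0}) = {0,1,2}
'c' @ 1: {3,4}
'c' @ 2: {5,6,8,10}
'a' @ 3: {1,7,9,11}  ✓accept
after full input: {1,7,9,11}  (accept=1 in)

Answer: ACCEPT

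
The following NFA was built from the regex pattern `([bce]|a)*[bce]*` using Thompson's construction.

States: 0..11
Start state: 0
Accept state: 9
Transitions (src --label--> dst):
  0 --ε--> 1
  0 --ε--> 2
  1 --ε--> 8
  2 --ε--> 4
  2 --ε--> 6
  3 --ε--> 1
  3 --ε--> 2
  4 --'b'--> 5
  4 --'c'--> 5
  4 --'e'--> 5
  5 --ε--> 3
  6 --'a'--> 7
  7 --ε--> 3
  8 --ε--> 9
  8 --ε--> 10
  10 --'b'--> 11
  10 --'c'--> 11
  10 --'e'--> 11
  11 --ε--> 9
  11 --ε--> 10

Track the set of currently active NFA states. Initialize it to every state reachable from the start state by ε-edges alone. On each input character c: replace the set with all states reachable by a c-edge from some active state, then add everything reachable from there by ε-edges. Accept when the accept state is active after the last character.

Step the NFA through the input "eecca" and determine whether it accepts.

initial (ε-close {0}): {0,1,2,4,6,8,9,10}
'e' @ 1: {1,2,3,4,5,6,8,9,10,11}  [accepting]
'e' @ 2: {1,2,3,4,5,6,8,9,10,11}  [accepting]
'c' @ 3: {1,2,3,4,5,6,8,9,10,11}  [accepting]
'c' @ 4: {1,2,3,4,5,6,8,9,10,11}  [accepting]
'a' @ 5: {1,2,3,4,6,7,8,9,10}  [accepting]
after full input: {1,2,3,4,6,7,8,9,10}  (accept=9 in)

Answer: ACCEPT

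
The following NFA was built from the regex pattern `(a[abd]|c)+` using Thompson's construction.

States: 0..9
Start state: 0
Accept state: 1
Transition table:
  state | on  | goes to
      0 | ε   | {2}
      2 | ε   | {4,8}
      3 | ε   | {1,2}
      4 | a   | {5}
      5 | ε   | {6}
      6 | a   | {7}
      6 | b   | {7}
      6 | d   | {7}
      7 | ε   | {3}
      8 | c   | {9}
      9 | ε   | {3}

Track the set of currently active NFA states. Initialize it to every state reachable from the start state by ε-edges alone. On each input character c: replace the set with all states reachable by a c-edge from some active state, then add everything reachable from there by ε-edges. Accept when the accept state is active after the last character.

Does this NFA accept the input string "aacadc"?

start: ε-closure({0}) = {0,2,4,8}
'a' @ 1: {5,6}
'a' @ 2: {1,2,3,4,7,8}  (accept∈set)
'c' @ 3: {1,2,3,4,8,9}  (accept∈set)
'a' @ 4: {5,6}
'd' @ 5: {1,2,3,4,7,8}  (accept∈set)
'c' @ 6: {1,2,3,4,8,9}  (accept∈set)
final: {1,2,3,4,8,9}; accept 1 in set

Answer: ACCEPT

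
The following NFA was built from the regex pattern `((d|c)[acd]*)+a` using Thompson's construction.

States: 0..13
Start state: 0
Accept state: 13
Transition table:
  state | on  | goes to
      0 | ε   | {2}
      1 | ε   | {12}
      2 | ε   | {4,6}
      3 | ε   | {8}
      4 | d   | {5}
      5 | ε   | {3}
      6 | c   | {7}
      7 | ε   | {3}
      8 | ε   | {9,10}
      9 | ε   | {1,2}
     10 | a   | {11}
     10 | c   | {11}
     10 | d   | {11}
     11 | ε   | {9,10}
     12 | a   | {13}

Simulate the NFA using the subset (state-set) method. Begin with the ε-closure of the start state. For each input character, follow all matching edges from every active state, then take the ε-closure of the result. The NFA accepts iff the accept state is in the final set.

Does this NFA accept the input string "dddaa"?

Answer: ACCEPT

Derivation:
start: ε-closure({0}) = {0,2,4,6}
'd' @ 1: {1,2,3,4,5,6,8,9,10,12}
'd' @ 2: {1,2,3,4,5,6,8,9,10,11,12}
'd' @ 3: {1,2,3,4,5,6,8,9,10,11,12}
'a' @ 4: {1,2,4,6,9,10,11,12,13}  [accepting]
'a' @ 5: {1,2,4,6,9,10,11,12,13}  [accepting]
end set {1,2,4,6,9,10,11,12,13} — state 13 in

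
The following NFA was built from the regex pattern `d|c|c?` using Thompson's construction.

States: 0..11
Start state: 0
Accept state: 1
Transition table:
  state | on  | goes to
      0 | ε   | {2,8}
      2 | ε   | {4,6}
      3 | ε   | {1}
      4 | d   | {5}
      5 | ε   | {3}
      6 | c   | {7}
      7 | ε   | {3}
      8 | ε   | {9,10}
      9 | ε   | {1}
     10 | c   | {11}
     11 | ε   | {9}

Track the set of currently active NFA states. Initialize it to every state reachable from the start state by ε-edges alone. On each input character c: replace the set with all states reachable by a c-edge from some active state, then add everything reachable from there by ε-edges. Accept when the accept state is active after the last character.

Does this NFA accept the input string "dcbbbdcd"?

Answer: REJECT

Derivation:
S₀ = ε-closure({0}) = {0,1,2,4,6,8,9,10}
'd' @ 1: {1,3,5}  (accept∈set)
'c' @ 2: {}  — dead — no transitions
rest 'bbbdcd' ignored (set empty)
final: {}; accept 1 not in set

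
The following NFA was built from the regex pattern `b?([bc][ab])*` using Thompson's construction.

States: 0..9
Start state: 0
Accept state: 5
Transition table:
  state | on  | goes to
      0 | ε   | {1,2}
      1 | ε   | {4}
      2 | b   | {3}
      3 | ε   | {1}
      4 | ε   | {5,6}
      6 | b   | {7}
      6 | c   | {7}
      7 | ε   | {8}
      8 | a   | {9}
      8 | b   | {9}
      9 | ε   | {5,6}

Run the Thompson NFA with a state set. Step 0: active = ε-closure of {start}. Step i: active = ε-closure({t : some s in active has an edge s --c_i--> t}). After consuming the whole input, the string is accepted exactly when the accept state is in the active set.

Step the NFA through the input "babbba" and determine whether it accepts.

Answer: ACCEPT

Steps:
start: ε-closure({0}) = {0,1,2,4,5,6}
'b' @ 1: {1,3,4,5,6,7,8}  ✓accept
'a' @ 2: {5,6,9}  ✓accept
'b' @ 3: {7,8}
'b' @ 4: {5,6,9}  ✓accept
'b' @ 5: {7,8}
'a' @ 6: {5,6,9}  ✓accept
final: {5,6,9}; accept 5 in set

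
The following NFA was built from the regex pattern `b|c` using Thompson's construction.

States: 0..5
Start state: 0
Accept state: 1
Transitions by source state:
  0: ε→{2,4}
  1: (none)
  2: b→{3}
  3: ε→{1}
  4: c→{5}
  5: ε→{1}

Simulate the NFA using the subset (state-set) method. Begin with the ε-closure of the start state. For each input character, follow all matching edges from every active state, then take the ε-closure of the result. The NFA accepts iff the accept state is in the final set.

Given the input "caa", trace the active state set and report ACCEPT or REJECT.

Answer: REJECT

Steps:
start: ε-closure({0}) = {0,2,4}
'c' @ 1: {1,5}  [accepting]
'a' @ 2: {}  — state set empty
rest 'a' ignored (set empty)
after full input: {}  (accept=1 not in)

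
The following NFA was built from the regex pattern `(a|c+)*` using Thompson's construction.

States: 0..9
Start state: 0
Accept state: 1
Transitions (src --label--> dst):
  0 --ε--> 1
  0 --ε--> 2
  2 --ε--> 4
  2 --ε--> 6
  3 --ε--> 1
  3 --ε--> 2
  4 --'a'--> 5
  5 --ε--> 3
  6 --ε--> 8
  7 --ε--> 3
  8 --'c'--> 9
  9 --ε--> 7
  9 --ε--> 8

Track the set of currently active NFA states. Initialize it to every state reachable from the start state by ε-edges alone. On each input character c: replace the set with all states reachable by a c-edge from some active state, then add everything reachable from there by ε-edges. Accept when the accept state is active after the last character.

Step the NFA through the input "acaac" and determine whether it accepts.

Answer: ACCEPT

Steps:
S₀ = ε-closure({0}) = {0,1,2,4,6,8}
'a' @ 1: {1,2,3,4,5,6,8}  ✓accept
'c' @ 2: {1,2,3,4,6,7,8,9}  ✓accept
'a' @ 3: {1,2,3,4,5,6,8}  ✓accept
'a' @ 4: {1,2,3,4,5,6,8}  ✓accept
'c' @ 5: {1,2,3,4,6,7,8,9}  ✓accept
after full input: {1,2,3,4,6,7,8,9}  (accept=1 in)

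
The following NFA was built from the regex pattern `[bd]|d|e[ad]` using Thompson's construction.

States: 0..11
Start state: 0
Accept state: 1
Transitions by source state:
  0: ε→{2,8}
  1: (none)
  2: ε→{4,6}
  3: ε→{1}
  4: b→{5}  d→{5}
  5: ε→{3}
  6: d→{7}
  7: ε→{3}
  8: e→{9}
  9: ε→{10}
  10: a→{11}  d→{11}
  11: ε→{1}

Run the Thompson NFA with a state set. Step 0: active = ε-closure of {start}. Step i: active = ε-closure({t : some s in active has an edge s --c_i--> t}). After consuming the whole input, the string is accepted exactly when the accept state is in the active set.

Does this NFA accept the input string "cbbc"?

start: ε-closure({0}) = {0,2,4,6,8}
'c' @ 1: {}  — state set empty
rest 'bbc' ignored (set empty)
end set {} — state 1 not in

Answer: REJECT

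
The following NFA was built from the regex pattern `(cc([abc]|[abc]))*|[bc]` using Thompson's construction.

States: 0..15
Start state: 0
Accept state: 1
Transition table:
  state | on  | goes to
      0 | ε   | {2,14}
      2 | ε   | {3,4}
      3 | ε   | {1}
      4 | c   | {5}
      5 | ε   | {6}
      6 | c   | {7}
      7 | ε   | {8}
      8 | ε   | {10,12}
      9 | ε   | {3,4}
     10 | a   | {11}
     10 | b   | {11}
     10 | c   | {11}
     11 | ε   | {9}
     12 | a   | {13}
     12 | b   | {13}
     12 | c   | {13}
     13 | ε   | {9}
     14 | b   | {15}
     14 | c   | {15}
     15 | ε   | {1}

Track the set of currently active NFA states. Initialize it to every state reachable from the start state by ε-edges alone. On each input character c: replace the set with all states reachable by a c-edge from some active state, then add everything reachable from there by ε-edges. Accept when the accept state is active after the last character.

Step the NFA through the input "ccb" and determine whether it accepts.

initial (ε-close {0}): {0,1,2,3,4,14}
'c' @ 1: {1,5,6,15}  [accepting]
'c' @ 2: {7,8,10,12}
'b' @ 3: {1,3,4,9,11,13}  [accepting]
final: {1,3,4,9,11,13}; accept 1 in set

Answer: ACCEPT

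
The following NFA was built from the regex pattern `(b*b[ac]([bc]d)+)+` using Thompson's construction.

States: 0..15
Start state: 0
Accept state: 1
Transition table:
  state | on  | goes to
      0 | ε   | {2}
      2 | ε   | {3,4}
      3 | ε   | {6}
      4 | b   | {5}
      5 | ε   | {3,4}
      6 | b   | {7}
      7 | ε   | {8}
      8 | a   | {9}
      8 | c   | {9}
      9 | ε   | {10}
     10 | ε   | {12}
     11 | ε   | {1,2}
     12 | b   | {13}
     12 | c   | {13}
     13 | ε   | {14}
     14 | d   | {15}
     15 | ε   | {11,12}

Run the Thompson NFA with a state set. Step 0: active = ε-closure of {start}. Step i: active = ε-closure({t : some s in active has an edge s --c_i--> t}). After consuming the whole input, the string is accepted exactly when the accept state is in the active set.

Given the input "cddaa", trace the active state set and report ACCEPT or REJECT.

Answer: REJECT

Trace:
S₀ = ε-closure({0}) = {0,2,3,4,6}
'c' @ 1: {}  — dead — no transitions
rest 'ddaa' ignored (set empty)
end set {} — state 1 not in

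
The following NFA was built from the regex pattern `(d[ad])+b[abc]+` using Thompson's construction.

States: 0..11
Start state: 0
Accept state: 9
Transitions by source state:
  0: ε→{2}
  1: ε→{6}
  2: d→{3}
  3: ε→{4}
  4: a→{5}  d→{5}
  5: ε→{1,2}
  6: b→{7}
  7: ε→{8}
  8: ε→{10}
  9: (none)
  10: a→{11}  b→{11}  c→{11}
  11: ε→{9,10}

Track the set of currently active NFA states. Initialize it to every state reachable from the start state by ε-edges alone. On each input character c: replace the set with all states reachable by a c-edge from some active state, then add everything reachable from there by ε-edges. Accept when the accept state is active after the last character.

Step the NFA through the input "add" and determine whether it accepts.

initial (ε-close {0}): {0,2}
'a' @ 1: {}  — state set empty
rest 'dd' ignored (set empty)
end set {} — state 9 not in

Answer: REJECT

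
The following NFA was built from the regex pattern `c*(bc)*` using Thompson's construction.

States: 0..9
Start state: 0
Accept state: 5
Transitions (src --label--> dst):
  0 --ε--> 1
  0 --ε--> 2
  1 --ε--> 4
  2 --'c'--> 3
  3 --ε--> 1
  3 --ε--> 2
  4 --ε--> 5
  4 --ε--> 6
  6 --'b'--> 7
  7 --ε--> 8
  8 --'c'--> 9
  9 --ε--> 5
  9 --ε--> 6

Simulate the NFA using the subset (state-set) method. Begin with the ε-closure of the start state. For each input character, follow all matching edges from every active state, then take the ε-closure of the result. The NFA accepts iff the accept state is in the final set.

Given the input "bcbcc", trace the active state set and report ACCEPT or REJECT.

Answer: REJECT

Trace:
S₀ = ε-closure({0}) = {0,1,2,4,5,6}
'b' @ 1: {7,8}
'c' @ 2: {5,6,9}  ✓accept
'b' @ 3: {7,8}
'c' @ 4: {5,6,9}  ✓accept
'c' @ 5: {}  — state set empty
end set {} — state 5 not in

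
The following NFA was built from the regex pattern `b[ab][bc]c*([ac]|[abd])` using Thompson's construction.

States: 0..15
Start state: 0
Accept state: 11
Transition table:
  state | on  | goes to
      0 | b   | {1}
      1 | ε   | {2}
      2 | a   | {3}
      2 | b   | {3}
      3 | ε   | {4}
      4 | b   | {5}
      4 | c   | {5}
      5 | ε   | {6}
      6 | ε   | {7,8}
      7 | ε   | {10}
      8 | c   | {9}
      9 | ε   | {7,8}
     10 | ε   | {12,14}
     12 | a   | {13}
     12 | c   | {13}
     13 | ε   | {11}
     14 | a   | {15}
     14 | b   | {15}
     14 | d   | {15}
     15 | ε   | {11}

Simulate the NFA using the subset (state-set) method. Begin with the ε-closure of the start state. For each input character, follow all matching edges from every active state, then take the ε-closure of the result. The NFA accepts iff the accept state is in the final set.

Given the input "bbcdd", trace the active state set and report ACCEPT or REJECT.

start: ε-closure({0}) = {0}
'b' @ 1: {1,2}
'b' @ 2: {3,4}
'c' @ 3: {5,6,7,8,10,12,14}
'd' @ 4: {11,15}  [accepting]
'd' @ 5: {}  — dead — no transitions
final: {}; accept 11 not in set

Answer: REJECT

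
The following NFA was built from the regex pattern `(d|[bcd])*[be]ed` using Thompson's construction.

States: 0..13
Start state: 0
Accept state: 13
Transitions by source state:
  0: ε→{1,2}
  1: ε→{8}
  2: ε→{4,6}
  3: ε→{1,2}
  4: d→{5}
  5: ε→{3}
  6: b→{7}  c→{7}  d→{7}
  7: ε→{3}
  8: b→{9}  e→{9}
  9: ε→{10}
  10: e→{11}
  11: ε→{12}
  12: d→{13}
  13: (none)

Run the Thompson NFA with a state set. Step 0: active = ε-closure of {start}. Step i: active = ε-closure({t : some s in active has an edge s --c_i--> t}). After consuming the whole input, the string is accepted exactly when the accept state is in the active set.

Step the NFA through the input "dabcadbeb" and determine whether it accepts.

start: ε-closure({0}) = {0,1,2,4,6,8}
'd' @ 1: {1,2,3,4,5,6,7,8}
'a' @ 2: {}  — no active states
rest 'bcadbeb' ignored (set empty)
after full input: {}  (accept=13 not in)

Answer: REJECT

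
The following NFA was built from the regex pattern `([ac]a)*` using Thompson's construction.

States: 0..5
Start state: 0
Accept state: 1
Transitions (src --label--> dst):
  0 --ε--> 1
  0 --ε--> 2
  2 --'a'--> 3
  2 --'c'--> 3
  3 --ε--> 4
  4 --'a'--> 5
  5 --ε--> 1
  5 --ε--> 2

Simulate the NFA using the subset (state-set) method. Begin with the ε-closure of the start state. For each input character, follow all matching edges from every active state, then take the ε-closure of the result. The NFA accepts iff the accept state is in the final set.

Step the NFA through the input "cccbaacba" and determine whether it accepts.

initial (ε-close {0}): {0,1,2}
'c' @ 1: {3,4}
'c' @ 2: {}  — dead — no transitions
rest 'cbaacba' ignored (set empty)
after full input: {}  (accept=1 not in)

Answer: REJECT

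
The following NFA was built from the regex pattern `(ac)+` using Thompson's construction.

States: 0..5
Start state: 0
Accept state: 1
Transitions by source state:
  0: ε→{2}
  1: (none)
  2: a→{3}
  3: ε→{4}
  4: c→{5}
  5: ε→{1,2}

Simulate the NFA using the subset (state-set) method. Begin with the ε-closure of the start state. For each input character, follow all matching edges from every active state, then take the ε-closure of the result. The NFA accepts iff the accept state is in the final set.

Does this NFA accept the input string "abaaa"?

Answer: REJECT

Derivation:
start: ε-closure({0}) = {0,2}
'a' @ 1: {3,4}
'b' @ 2: {}  — state set empty
rest 'aaa' ignored (set empty)
end set {} — state 1 not in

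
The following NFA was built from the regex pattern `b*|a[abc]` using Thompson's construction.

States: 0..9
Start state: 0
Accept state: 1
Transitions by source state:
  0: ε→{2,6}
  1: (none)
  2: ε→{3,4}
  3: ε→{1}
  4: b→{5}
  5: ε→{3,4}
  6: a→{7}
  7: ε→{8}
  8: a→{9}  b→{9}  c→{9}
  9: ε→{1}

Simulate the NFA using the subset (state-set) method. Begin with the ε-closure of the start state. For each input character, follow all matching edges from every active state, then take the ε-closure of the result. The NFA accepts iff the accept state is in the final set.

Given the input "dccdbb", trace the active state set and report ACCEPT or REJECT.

Answer: REJECT

Derivation:
S₀ = ε-closure({0}) = {0,1,2,3,4,6}
'd' @ 1: {}  — dead — no transitions
rest 'ccdbb' ignored (set empty)
after full input: {}  (accept=1 not in)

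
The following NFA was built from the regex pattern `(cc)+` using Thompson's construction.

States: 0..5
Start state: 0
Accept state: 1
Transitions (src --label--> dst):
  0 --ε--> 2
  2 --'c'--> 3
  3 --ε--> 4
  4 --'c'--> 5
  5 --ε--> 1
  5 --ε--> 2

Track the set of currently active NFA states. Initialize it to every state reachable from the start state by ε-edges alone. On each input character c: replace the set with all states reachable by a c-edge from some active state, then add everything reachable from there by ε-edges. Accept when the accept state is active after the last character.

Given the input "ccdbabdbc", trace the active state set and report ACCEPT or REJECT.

Answer: REJECT

Trace:
initial (ε-close {0}): {0,2}
'c' @ 1: {3,4}
'c' @ 2: {1,2,5}  (accept∈set)
'd' @ 3: {}  — no active states
rest 'babdbc' ignored (set empty)
end set {} — state 1 not in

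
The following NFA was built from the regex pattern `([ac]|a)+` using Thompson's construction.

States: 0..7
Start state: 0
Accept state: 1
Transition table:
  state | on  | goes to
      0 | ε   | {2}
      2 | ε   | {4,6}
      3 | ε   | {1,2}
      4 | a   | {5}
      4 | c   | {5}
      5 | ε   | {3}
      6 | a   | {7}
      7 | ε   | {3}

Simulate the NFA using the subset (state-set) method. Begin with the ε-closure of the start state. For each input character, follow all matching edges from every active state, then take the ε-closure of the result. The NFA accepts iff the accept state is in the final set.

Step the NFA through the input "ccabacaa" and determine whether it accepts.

start: ε-closure({0}) = {0,2,4,6}
'c' @ 1: {1,2,3,4,5,6}  [accepting]
'c' @ 2: {1,2,3,4,5,6}  [accepting]
'a' @ 3: {1,2,3,4,5,6,7}  [accepting]
'b' @ 4: {}  — state set empty
rest 'acaa' ignored (set empty)
after full input: {}  (accept=1 not in)

Answer: REJECT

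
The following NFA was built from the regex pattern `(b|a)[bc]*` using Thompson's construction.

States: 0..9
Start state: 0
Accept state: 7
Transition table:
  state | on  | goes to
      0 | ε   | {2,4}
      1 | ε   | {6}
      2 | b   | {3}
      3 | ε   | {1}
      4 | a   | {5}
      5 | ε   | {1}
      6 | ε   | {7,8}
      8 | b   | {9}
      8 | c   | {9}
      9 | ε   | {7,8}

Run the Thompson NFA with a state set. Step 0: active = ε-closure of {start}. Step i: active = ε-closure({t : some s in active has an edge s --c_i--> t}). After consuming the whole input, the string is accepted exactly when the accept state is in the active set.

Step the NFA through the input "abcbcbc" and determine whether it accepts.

Answer: ACCEPT

Trace:
start: ε-closure({0}) = {0,2,4}
'a' @ 1: {1,5,6,7,8}  ✓accept
'b' @ 2: {7,8,9}  ✓accept
'c' @ 3: {7,8,9}  ✓accept
'b' @ 4: {7,8,9}  ✓accept
'c' @ 5: {7,8,9}  ✓accept
'b' @ 6: {7,8,9}  ✓accept
'c' @ 7: {7,8,9}  ✓accept
after full input: {7,8,9}  (accept=7 in)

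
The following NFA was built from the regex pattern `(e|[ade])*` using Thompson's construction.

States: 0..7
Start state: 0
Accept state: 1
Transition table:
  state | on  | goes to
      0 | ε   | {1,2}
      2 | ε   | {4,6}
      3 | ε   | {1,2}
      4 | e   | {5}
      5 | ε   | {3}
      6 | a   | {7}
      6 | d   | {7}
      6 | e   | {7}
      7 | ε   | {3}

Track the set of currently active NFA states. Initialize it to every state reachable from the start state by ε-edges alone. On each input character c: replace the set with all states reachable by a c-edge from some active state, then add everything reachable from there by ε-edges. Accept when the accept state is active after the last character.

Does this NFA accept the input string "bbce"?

Answer: REJECT

Trace:
initial (ε-close {0}): {0,1,2,4,6}
'b' @ 1: {}  — no active states
rest 'bce' ignored (set empty)
end set {} — state 1 not in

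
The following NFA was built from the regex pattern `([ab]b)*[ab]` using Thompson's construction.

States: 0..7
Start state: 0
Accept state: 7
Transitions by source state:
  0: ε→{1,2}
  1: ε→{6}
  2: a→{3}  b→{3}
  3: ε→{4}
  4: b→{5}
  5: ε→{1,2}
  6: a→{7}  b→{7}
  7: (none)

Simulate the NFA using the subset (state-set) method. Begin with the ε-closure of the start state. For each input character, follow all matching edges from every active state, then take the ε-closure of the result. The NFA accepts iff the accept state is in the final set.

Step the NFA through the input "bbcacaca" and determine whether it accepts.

initial (ε-close {0}): {0,1,2,6}
'b' @ 1: {3,4,7}  ✓accept
'b' @ 2: {1,2,5,6}
'c' @ 3: {}  — dead — no transitions
rest 'acaca' ignored (set empty)
end set {} — state 7 not in

Answer: REJECT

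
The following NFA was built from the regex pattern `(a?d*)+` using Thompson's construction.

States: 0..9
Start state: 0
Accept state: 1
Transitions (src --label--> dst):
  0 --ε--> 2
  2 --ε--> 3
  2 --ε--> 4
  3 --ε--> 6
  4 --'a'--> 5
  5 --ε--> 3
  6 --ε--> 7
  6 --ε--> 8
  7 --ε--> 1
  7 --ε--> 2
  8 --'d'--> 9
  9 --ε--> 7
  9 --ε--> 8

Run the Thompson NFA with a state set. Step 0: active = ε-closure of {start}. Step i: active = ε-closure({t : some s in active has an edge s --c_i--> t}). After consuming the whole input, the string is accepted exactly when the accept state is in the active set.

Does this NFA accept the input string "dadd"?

S₀ = ε-closure({0}) = {0,1,2,3,4,6,7,8}
'd' @ 1: {1,2,3,4,6,7,8,9}  (accept∈set)
'a' @ 2: {1,2,3,4,5,6,7,8}  (accept∈set)
'd' @ 3: {1,2,3,4,6,7,8,9}  (accept∈set)
'd' @ 4: {1,2,3,4,6,7,8,9}  (accept∈set)
after full input: {1,2,3,4,6,7,8,9}  (accept=1 in)

Answer: ACCEPT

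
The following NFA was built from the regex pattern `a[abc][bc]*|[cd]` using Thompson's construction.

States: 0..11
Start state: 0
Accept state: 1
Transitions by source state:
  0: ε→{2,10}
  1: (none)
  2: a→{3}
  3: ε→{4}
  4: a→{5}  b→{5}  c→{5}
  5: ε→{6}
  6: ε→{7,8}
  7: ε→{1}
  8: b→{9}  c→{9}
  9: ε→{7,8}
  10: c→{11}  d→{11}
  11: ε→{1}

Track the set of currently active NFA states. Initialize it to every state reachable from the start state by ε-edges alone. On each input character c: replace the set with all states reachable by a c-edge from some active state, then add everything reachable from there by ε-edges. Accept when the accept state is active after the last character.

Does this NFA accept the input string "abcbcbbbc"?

Answer: ACCEPT

Derivation:
S₀ = ε-closure({0}) = {0,2,10}
'a' @ 1: {3,4}
'b' @ 2: {1,5,6,7,8}  ✓accept
'c' @ 3: {1,7,8,9}  ✓accept
'b' @ 4: {1,7,8,9}  ✓accept
'c' @ 5: {1,7,8,9}  ✓accept
'b' @ 6: {1,7,8,9}  ✓accept
'b' @ 7: {1,7,8,9}  ✓accept
'b' @ 8: {1,7,8,9}  ✓accept
'c' @ 9: {1,7,8,9}  ✓accept
after full input: {1,7,8,9}  (accept=1 in)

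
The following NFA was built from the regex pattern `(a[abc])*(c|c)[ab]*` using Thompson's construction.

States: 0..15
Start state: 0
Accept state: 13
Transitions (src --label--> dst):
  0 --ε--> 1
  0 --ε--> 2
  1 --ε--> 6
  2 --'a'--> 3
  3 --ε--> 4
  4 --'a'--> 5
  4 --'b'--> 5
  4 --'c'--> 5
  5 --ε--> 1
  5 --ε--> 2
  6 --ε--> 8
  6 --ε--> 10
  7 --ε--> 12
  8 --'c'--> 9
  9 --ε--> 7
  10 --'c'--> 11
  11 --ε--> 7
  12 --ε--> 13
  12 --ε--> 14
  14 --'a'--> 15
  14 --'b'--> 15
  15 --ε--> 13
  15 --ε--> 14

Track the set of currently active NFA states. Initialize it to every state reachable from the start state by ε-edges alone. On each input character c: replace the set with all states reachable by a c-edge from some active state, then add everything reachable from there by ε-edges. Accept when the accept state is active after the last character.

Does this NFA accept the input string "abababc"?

Answer: ACCEPT

Trace:
initial (ε-close {0}): {0,1,2,6,8,10}
'a' @ 1: {3,4}
'b' @ 2: {1,2,5,6,8,10}
'a' @ 3: {3,4}
'b' @ 4: {1,2,5,6,8,10}
'a' @ 5: {3,4}
'b' @ 6: {1,2,5,6,8,10}
'c' @ 7: {7,9,11,12,13,14}  ✓accept
final: {7,9,11,12,13,14}; accept 13 in set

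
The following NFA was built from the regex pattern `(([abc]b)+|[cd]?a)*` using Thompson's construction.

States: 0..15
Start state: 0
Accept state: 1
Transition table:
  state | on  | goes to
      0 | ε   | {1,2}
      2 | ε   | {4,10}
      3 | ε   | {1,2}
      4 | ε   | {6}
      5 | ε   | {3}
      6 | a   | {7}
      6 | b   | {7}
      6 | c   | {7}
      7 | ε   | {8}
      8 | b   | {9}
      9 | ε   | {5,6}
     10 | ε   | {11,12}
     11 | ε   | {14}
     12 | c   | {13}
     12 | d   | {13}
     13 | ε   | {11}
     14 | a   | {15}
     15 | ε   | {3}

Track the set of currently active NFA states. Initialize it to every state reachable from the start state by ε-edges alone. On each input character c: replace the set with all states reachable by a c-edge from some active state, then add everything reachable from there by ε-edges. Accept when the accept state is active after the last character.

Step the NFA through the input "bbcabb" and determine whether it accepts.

Answer: ACCEPT

Trace:
initial (ε-close {0}): {0,1,2,4,6,10,11,12,14}
'b' @ 1: {7,8}
'b' @ 2: {1,2,3,4,5,6,9,10,11,12,14}  ✓accept
'c' @ 3: {7,8,11,13,14}
'a' @ 4: {1,2,3,4,6,10,11,12,14,15}  ✓accept
'b' @ 5: {7,8}
'b' @ 6: {1,2,3,4,5,6,9,10,11,12,14}  ✓accept
after full input: {1,2,3,4,5,6,9,10,11,12,14}  (accept=1 in)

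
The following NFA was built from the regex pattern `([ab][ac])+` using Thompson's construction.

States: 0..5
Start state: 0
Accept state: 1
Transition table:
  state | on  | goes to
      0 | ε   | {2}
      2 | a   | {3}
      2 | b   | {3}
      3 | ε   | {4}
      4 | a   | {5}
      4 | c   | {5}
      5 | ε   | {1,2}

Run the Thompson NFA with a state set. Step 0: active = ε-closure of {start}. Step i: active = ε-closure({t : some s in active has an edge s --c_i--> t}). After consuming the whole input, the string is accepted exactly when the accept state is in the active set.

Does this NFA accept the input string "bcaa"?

initial (ε-close {0}): {0,2}
'b' @ 1: {3,4}
'c' @ 2: {1,2,5}  [accepting]
'a' @ 3: {3,4}
'a' @ 4: {1,2,5}  [accepting]
end set {1,2,5} — state 1 in

Answer: ACCEPT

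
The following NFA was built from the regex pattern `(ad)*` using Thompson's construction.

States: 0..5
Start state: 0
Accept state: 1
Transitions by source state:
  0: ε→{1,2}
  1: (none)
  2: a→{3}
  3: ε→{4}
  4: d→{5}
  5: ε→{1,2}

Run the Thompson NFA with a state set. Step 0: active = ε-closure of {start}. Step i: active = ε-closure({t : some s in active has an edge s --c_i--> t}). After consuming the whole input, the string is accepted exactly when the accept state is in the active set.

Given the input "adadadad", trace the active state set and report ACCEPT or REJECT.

initial (ε-close {0}): {0,1,2}
'a' @ 1: {3,4}
'd' @ 2: {1,2,5}  (accept∈set)
'a' @ 3: {3,4}
'd' @ 4: {1,2,5}  (accept∈set)
'a' @ 5: {3,4}
'd' @ 6: {1,2,5}  (accept∈set)
'a' @ 7: {3,4}
'd' @ 8: {1,2,5}  (accept∈set)
final: {1,2,5}; accept 1 in set

Answer: ACCEPT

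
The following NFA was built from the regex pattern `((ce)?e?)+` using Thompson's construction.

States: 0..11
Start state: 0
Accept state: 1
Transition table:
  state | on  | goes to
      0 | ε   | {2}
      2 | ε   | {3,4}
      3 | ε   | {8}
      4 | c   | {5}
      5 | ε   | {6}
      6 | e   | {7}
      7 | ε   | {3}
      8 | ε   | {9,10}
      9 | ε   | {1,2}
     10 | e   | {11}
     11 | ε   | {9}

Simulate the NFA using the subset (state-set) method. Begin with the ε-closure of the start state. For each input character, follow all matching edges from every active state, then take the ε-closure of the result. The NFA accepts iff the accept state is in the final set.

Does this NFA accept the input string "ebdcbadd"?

Answer: REJECT

Trace:
initial (ε-close {0}): {0,1,2,3,4,8,9,10}
'e' @ 1: {1,2,3,4,8,9,10,11}  ✓accept
'b' @ 2: {}  — no active states
rest 'dcbadd' ignored (set empty)
after full input: {}  (accept=1 not in)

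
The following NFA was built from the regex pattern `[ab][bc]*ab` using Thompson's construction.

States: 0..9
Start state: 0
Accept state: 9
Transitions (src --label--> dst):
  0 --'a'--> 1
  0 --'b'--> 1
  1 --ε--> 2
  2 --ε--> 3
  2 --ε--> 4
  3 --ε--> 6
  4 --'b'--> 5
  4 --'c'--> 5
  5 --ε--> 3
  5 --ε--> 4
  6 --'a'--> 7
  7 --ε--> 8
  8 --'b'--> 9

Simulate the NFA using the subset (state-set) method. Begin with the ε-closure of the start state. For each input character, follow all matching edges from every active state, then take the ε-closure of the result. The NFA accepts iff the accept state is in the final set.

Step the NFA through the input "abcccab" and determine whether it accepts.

Answer: ACCEPT

Trace:
start: ε-closure({0}) = {0}
'a' @ 1: {1,2,3,4,6}
'b' @ 2: {3,4,5,6}
'c' @ 3: {3,4,5,6}
'c' @ 4: {3,4,5,6}
'c' @ 5: {3,4,5,6}
'a' @ 6: {7,8}
'b' @ 7: {9}  (accept∈set)
final: {9}; accept 9 in set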